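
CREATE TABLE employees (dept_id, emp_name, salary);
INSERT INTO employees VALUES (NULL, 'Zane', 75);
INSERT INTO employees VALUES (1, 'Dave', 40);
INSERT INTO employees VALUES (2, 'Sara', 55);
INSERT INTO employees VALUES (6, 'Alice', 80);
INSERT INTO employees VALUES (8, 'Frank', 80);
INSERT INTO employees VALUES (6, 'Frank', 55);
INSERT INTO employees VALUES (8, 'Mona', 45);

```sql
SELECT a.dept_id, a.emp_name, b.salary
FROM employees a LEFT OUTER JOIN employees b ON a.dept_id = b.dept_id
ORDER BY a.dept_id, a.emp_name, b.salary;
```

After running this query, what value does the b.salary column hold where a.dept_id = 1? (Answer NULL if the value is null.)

40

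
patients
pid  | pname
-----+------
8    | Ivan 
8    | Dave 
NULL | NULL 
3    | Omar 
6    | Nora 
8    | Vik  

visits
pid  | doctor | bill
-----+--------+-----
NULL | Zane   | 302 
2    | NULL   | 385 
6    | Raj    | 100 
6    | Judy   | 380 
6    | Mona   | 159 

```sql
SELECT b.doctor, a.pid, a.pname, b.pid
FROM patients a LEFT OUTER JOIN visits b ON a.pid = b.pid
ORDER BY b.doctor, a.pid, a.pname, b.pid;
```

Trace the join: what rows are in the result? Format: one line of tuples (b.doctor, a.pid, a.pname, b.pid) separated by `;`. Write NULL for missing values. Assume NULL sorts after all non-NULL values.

LEFT JOIN keeps every row from `patients`; unmatched rows get NULL for `visits`'s columns.
Matching on a.pid = b.pid. A NULL in a compared column never satisfies the condition.
- a[0] pid=8 → no match; kept with NULLs on the b side.
- a[1] pid=8 → no match; kept with NULLs on the b side.
- a[2] pid=NULL → no match; kept with NULLs on the b side.
- a[3] pid=3 → no match; kept with NULLs on the b side.
- a[4] pid=6 → 3 match(es) in b → 3 row(s).
- a[5] pid=8 → no match; kept with NULLs on the b side.
After projecting and ordering:
b.doctor | a.pid | a.pname | b.pid
Judy | 6 | Nora | 6
Mona | 6 | Nora | 6
Raj | 6 | Nora | 6
NULL | 3 | Omar | NULL
NULL | 8 | Dave | NULL
NULL | 8 | Ivan | NULL
NULL | 8 | Vik | NULL
NULL | NULL | NULL | NULL

(Judy, 6, Nora, 6); (Mona, 6, Nora, 6); (Raj, 6, Nora, 6); (NULL, 3, Omar, NULL); (NULL, 8, Dave, NULL); (NULL, 8, Ivan, NULL); (NULL, 8, Vik, NULL); (NULL, NULL, NULL, NULL)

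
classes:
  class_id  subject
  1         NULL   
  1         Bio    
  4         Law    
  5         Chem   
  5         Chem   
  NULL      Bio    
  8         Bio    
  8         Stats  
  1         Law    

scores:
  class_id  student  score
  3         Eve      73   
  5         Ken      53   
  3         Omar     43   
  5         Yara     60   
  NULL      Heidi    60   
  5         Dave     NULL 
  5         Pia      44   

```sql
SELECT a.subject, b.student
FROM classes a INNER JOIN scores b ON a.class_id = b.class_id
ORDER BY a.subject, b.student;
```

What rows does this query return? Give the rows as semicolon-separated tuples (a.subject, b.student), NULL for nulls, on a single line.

(Chem, Dave); (Chem, Dave); (Chem, Ken); (Chem, Ken); (Chem, Pia); (Chem, Pia); (Chem, Yara); (Chem, Yara)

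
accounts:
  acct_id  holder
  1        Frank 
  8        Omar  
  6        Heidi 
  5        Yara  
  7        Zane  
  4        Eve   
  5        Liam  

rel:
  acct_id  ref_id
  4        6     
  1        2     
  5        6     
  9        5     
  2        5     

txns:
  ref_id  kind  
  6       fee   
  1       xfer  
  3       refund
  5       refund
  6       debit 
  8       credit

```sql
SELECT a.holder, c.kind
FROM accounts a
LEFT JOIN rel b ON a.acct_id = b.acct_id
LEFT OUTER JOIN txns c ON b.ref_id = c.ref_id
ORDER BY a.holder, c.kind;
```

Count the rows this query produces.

10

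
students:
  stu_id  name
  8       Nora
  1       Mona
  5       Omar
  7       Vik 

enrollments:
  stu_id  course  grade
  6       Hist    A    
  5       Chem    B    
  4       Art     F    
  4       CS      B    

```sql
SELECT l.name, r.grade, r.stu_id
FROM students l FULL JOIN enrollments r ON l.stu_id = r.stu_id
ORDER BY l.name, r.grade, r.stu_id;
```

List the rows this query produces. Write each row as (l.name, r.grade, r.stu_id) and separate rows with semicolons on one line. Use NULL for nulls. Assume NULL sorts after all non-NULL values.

(Mona, NULL, NULL); (Nora, NULL, NULL); (Omar, B, 5); (Vik, NULL, NULL); (NULL, A, 6); (NULL, B, 4); (NULL, F, 4)

FULL OUTER JOIN keeps every row from both sides; unmatched rows get NULL for the other side's columns.
Matching on l.stu_id = r.stu_id.
- l (stu_id=8) has no partner → padded with NULL.
- l (stu_id=1) has no partner → padded with NULL.
- l (stu_id=5) pairs with 1 row(s) of r.
- l (stu_id=7) has no partner → padded with NULL.
- plus 3 unmatched r row(s), each kept with NULL l columns.
After projecting and ordering:
l.name | r.grade | r.stu_id
Mona | NULL | NULL
Nora | NULL | NULL
Omar | B | 5
Vik | NULL | NULL
NULL | A | 6
NULL | B | 4
NULL | F | 4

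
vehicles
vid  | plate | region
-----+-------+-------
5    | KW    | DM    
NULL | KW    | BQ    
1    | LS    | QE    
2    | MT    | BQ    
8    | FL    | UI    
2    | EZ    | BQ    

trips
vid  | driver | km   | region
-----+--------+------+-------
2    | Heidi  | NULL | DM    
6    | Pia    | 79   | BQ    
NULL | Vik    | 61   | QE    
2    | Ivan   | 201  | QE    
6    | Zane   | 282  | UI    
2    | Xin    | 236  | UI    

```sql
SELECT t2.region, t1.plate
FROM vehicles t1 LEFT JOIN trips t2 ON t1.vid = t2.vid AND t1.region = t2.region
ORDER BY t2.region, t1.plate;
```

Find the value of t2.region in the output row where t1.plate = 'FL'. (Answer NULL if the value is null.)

LEFT JOIN keeps every row from `vehicles`; unmatched rows get NULL for `trips`'s columns.
Matching on t1.vid = t2.vid AND t1.region = t2.region. A NULL in a compared column never satisfies the condition.
Matched pairs: 0; unmatched t1 rows kept: 6.

NULL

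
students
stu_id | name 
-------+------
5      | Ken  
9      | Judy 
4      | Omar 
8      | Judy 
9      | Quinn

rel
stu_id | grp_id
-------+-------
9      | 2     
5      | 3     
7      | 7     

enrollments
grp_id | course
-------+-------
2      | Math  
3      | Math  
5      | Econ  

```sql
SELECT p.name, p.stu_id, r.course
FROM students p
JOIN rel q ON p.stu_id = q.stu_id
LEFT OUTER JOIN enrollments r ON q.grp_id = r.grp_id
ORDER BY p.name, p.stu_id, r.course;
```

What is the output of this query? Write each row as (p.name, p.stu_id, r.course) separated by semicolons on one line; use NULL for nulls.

(Judy, 9, Math); (Ken, 5, Math); (Quinn, 9, Math)

Evaluate left to right. First `students p INNER JOIN rel q` on stu_id: 3 row(s).
Then LEFT JOIN `enrollments r` on grp_id: each of those 3 rows is kept; rows whose q.grp_id has no match in r get NULL for r's columns.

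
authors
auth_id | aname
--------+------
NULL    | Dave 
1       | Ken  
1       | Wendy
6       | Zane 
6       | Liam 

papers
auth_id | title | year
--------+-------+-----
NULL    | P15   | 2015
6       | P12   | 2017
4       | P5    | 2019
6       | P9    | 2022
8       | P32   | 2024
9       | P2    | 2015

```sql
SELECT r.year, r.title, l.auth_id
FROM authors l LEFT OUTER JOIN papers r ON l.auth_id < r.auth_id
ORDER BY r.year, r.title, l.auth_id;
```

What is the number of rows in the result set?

LEFT JOIN keeps every row from `authors`; unmatched rows get NULL for `papers`'s columns.
Matching on l.auth_id < r.auth_id. A NULL in a compared column never satisfies the condition.
- l (auth_id=NULL) has no partner → padded with NULL.
- l (auth_id=1) pairs with 5 row(s) of r.
- l (auth_id=1) pairs with 5 row(s) of r.
- l (auth_id=6) pairs with 2 row(s) of r.
- l (auth_id=6) pairs with 2 row(s) of r.
Total: 14 matched + 1 padded = 15 rows.

15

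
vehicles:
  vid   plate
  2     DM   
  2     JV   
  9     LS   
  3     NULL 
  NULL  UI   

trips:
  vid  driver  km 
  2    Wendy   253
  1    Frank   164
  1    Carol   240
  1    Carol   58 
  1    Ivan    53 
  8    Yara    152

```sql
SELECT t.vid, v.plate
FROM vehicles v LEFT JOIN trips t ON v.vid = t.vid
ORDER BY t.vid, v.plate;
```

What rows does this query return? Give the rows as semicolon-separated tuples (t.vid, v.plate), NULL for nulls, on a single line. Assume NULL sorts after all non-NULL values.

(2, DM); (2, JV); (NULL, LS); (NULL, UI); (NULL, NULL)

LEFT JOIN keeps every row from `vehicles`; unmatched rows get NULL for `trips`'s columns.
Matching on v.vid = t.vid. A NULL in a compared column never satisfies the condition.
- v[0] vid=2 → 1 match(es) in t → 1 row(s).
- v[1] vid=2 → 1 match(es) in t → 1 row(s).
- v[2] vid=9 → no match; kept with NULLs on the t side.
- v[3] vid=3 → no match; kept with NULLs on the t side.
- v[4] vid=NULL → no match; kept with NULLs on the t side.
After projecting and ordering:
t.vid | v.plate
2 | DM
2 | JV
NULL | LS
NULL | UI
NULL | NULL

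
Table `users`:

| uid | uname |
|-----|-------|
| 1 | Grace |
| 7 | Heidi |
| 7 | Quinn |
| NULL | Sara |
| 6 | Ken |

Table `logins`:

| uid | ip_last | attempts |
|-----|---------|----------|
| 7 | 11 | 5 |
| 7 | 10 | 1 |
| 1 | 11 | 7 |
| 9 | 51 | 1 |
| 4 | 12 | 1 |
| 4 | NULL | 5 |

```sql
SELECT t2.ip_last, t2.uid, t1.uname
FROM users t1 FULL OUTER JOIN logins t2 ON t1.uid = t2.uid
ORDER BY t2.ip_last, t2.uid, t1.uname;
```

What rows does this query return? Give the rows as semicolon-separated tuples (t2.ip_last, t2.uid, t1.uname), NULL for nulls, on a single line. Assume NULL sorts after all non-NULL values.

(10, 7, Heidi); (10, 7, Quinn); (11, 1, Grace); (11, 7, Heidi); (11, 7, Quinn); (12, 4, NULL); (51, 9, NULL); (NULL, 4, NULL); (NULL, NULL, Ken); (NULL, NULL, Sara)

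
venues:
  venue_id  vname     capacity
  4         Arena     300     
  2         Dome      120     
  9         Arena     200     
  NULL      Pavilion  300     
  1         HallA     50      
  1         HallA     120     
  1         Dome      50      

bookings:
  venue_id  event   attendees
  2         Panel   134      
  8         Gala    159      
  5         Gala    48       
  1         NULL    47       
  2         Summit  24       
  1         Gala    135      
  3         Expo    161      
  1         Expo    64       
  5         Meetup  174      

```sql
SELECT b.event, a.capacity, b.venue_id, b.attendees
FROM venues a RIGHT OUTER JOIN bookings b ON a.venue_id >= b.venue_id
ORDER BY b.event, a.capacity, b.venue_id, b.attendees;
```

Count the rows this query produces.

RIGHT JOIN keeps every row from `bookings`; unmatched rows get NULL for `venues`'s columns.
Matching on a.venue_id >= b.venue_id. A NULL in a compared column never satisfies the condition.
- a[0] venue_id=4 → 6 match(es) in b → 6 row(s).
- a[1] venue_id=2 → 5 match(es) in b → 5 row(s).
- a[2] venue_id=9 → 9 match(es) in b → 9 row(s).
- a[3] venue_id=NULL → no match.
- a[4] venue_id=1 → 3 match(es) in b → 3 row(s).
- a[5] venue_id=1 → 3 match(es) in b → 3 row(s).
- a[6] venue_id=1 → 3 match(es) in b → 3 row(s).
- every b row matched at least one a row.
Total: 29 rows.

29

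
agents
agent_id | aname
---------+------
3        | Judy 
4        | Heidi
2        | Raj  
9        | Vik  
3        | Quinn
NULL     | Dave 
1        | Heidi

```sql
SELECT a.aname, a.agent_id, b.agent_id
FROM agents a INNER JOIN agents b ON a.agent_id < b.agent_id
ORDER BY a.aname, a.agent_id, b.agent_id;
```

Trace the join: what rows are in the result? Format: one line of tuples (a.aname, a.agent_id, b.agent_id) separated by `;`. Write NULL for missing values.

INNER JOIN keeps only pairs where the ON condition holds.
Matching on a.agent_id < b.agent_id. A NULL in a compared column never satisfies the condition.
- a (agent_id=3) pairs with 2 row(s) of b.
- a (agent_id=4) pairs with 1 row(s) of b.
- a (agent_id=2) pairs with 4 row(s) of b.
- a (agent_id=9) has no partner → excluded.
- a (agent_id=3) pairs with 2 row(s) of b.
- a (agent_id=NULL) has no partner → excluded.
- a (agent_id=1) pairs with 5 row(s) of b.

(Heidi, 1, 2); (Heidi, 1, 3); (Heidi, 1, 3); (Heidi, 1, 4); (Heidi, 1, 9); (Heidi, 4, 9); (Judy, 3, 4); (Judy, 3, 9); (Quinn, 3, 4); (Quinn, 3, 9); (Raj, 2, 3); (Raj, 2, 3); (Raj, 2, 4); (Raj, 2, 9)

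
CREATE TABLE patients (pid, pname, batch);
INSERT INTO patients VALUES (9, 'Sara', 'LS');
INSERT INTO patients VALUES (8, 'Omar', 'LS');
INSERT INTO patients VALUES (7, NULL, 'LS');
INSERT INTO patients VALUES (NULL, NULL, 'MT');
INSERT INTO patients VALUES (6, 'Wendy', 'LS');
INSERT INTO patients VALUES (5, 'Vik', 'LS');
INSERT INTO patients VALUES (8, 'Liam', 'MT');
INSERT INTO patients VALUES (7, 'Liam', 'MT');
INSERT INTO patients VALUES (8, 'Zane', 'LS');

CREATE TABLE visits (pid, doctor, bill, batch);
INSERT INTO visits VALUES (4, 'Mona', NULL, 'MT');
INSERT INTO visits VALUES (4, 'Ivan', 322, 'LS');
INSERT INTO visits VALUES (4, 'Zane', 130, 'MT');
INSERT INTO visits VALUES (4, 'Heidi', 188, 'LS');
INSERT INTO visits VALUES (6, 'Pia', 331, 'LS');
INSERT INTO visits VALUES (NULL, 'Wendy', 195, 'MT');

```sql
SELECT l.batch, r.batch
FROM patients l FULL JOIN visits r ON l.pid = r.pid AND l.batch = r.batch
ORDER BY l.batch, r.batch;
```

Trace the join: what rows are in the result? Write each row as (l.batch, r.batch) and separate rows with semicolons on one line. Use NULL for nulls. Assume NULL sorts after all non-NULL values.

(LS, LS); (LS, NULL); (LS, NULL); (LS, NULL); (LS, NULL); (LS, NULL); (MT, NULL); (MT, NULL); (MT, NULL); (NULL, LS); (NULL, LS); (NULL, MT); (NULL, MT); (NULL, MT)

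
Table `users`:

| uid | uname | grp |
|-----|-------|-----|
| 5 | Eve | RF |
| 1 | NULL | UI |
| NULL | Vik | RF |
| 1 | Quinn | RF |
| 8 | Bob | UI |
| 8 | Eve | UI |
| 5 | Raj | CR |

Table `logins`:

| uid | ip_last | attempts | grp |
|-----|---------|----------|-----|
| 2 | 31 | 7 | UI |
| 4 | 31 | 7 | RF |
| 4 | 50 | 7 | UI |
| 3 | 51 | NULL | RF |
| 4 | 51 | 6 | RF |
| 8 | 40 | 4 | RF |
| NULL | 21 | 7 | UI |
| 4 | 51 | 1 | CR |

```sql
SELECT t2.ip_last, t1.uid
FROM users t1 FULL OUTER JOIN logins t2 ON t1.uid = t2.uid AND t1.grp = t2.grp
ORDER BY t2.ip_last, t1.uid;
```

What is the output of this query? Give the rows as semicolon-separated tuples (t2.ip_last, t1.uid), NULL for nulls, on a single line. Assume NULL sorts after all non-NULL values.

FULL OUTER JOIN keeps every row from both sides; unmatched rows get NULL for the other side's columns.
Matching on t1.uid = t2.uid AND t1.grp = t2.grp. A NULL in a compared column never satisfies the condition.
- t1 row (uid=5, grp=RF): no match → kept, t2 columns NULL.
- t1 row (uid=1, grp=UI): no match → kept, t2 columns NULL.
- t1 row (uid=NULL, grp=RF): no match → kept, t2 columns NULL.
- t1 row (uid=1, grp=RF): no match → kept, t2 columns NULL.
- t1 row (uid=8, grp=UI): no match → kept, t2 columns NULL.
- t1 row (uid=8, grp=UI): no match → kept, t2 columns NULL.
- t1 row (uid=5, grp=CR): no match → kept, t2 columns NULL.
- 8 row(s) from t2 found no t1 partner → padded with NULL.

(21, NULL); (31, NULL); (31, NULL); (40, NULL); (50, NULL); (51, NULL); (51, NULL); (51, NULL); (NULL, 1); (NULL, 1); (NULL, 5); (NULL, 5); (NULL, 8); (NULL, 8); (NULL, NULL)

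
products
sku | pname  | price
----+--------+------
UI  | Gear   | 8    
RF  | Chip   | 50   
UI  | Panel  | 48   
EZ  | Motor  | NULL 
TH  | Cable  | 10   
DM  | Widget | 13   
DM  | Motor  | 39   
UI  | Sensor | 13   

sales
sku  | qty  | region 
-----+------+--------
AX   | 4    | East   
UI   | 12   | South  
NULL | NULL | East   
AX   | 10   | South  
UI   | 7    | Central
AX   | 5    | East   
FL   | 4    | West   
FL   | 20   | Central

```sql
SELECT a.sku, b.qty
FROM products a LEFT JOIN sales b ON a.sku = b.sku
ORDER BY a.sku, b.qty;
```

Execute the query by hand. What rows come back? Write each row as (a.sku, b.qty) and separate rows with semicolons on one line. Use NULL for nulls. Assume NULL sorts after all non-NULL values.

(DM, NULL); (DM, NULL); (EZ, NULL); (RF, NULL); (TH, NULL); (UI, 7); (UI, 7); (UI, 7); (UI, 12); (UI, 12); (UI, 12)

LEFT JOIN keeps every row from `products`; unmatched rows get NULL for `sales`'s columns.
Matching on a.sku = b.sku. A NULL in a compared column never satisfies the condition.
- a (sku=UI) pairs with 2 row(s) of b.
- a (sku=RF) has no partner → padded with NULL.
- a (sku=UI) pairs with 2 row(s) of b.
- a (sku=EZ) has no partner → padded with NULL.
- a (sku=TH) has no partner → padded with NULL.
- a (sku=DM) has no partner → padded with NULL.
- a (sku=DM) has no partner → padded with NULL.
- a (sku=UI) pairs with 2 row(s) of b.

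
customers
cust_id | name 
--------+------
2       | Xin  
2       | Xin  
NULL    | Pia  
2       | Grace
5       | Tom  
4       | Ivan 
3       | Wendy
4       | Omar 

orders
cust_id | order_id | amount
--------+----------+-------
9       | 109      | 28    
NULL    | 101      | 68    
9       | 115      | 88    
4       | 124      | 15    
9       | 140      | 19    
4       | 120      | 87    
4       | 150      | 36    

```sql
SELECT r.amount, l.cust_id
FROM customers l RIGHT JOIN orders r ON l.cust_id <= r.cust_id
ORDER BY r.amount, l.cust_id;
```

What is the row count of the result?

40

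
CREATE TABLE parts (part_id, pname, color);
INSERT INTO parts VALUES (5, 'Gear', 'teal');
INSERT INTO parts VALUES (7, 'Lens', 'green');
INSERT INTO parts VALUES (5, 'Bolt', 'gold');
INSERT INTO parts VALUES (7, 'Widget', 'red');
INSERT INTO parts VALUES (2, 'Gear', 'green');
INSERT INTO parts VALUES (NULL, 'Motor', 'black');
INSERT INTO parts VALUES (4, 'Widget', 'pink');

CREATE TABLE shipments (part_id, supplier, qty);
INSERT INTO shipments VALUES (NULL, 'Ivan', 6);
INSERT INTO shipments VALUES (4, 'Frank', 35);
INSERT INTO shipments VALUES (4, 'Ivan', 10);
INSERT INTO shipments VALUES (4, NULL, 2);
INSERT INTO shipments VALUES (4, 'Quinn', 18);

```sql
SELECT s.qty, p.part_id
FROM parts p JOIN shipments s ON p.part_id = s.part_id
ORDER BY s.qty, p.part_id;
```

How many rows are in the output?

INNER JOIN keeps only pairs where the ON condition holds.
Matching on p.part_id = s.part_id. A NULL in a compared column never satisfies the condition.
- p[0] part_id=5 → no match; dropped.
- p[1] part_id=7 → no match; dropped.
- p[2] part_id=5 → no match; dropped.
- p[3] part_id=7 → no match; dropped.
- p[4] part_id=2 → no match; dropped.
- p[5] part_id=NULL → no match; dropped.
- p[6] part_id=4 → 4 match(es) in s → 4 row(s).
Total: 4 rows.

4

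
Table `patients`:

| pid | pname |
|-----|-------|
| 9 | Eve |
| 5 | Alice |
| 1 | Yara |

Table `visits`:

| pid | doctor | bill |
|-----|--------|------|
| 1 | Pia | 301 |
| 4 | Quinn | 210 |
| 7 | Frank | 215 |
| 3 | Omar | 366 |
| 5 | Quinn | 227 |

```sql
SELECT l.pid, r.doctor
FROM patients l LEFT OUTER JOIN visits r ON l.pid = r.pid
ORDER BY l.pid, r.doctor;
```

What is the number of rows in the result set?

LEFT JOIN keeps every row from `patients`; unmatched rows get NULL for `visits`'s columns.
Matching on l.pid = r.pid.
- l (pid=9) has no partner → padded with NULL.
- l (pid=5) pairs with 1 row(s) of r.
- l (pid=1) pairs with 1 row(s) of r.
Total: 2 matched + 1 padded = 3 rows.

3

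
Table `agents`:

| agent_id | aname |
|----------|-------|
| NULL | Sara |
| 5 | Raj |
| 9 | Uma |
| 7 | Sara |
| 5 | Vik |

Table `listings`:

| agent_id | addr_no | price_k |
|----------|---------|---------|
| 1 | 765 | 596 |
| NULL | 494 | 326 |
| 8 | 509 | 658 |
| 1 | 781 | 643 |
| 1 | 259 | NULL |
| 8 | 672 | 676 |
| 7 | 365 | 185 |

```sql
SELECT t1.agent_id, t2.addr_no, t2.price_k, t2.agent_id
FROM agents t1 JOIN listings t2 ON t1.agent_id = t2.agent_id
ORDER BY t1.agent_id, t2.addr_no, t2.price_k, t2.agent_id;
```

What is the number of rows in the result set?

1

INNER JOIN keeps only pairs where the ON condition holds.
Matching on t1.agent_id = t2.agent_id. A NULL in a compared column never satisfies the condition.
- t1 (agent_id=NULL) has no partner → excluded.
- t1 (agent_id=5) has no partner → excluded.
- t1 (agent_id=9) has no partner → excluded.
- t1 (agent_id=7) pairs with 1 row(s) of t2.
- t1 (agent_id=5) has no partner → excluded.
Total: 1 rows.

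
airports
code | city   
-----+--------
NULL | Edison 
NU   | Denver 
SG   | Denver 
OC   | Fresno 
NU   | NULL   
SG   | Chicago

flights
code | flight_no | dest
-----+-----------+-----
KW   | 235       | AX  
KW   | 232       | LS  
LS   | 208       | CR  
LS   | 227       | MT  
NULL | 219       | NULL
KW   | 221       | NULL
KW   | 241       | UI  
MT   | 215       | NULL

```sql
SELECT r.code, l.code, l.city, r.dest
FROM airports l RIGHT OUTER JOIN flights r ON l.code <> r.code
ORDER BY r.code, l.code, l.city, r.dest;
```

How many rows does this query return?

RIGHT JOIN keeps every row from `flights`; unmatched rows get NULL for `airports`'s columns.
Matching on l.code <> r.code. A NULL in a compared column never satisfies the condition.
- l[0] code=NULL → no match.
- l[1] code=NU → 7 match(es) in r → 7 row(s).
- l[2] code=SG → 7 match(es) in r → 7 row(s).
- l[3] code=OC → 7 match(es) in r → 7 row(s).
- l[4] code=NU → 7 match(es) in r → 7 row(s).
- l[5] code=SG → 7 match(es) in r → 7 row(s).
- 1 row(s) from r found no l partner → padded with NULL.
Total: 35 matched + 1 padded = 36 rows.

36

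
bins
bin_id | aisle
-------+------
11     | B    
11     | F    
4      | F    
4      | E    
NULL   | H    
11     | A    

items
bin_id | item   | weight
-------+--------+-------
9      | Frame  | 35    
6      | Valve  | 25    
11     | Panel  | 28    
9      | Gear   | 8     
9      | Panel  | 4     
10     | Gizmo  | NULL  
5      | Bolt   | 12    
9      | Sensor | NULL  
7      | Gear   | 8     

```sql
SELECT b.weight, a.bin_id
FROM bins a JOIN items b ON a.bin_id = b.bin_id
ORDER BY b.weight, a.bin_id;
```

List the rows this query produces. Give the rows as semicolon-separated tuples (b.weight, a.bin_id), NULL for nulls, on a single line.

(28, 11); (28, 11); (28, 11)

INNER JOIN keeps only pairs where the ON condition holds.
Matching on a.bin_id = b.bin_id. A NULL in a compared column never satisfies the condition.
- a[0] bin_id=11 → 1 match(es) in b → 1 row(s).
- a[1] bin_id=11 → 1 match(es) in b → 1 row(s).
- a[2] bin_id=4 → no match; dropped.
- a[3] bin_id=4 → no match; dropped.
- a[4] bin_id=NULL → no match; dropped.
- a[5] bin_id=11 → 1 match(es) in b → 1 row(s).
After projecting and ordering:
b.weight | a.bin_id
28 | 11
28 | 11
28 | 11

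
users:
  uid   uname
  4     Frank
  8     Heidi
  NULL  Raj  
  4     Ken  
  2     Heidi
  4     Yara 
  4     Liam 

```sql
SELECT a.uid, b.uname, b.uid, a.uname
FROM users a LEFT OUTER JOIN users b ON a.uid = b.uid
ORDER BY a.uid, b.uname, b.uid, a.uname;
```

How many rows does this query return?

19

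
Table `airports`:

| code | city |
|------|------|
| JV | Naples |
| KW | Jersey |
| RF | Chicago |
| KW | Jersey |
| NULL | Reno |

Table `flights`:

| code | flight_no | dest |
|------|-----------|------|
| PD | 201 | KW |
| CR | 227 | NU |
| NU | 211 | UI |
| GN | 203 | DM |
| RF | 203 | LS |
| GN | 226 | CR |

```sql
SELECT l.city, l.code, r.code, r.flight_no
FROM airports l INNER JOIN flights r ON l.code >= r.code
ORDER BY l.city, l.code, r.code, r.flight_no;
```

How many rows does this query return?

15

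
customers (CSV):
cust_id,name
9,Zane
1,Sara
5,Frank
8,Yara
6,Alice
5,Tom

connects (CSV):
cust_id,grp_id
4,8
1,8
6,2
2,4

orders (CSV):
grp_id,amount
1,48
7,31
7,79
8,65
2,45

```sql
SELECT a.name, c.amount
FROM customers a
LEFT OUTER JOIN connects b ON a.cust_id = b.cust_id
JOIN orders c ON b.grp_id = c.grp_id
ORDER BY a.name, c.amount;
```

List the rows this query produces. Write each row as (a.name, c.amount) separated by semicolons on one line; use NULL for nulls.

(Alice, 45); (Sara, 65)

Evaluate left to right. First `customers a LEFT JOIN connects b` on cust_id: 6 row(s).
Then INNER JOIN `orders c` on grp_id: keep only rows whose b.grp_id appears in c.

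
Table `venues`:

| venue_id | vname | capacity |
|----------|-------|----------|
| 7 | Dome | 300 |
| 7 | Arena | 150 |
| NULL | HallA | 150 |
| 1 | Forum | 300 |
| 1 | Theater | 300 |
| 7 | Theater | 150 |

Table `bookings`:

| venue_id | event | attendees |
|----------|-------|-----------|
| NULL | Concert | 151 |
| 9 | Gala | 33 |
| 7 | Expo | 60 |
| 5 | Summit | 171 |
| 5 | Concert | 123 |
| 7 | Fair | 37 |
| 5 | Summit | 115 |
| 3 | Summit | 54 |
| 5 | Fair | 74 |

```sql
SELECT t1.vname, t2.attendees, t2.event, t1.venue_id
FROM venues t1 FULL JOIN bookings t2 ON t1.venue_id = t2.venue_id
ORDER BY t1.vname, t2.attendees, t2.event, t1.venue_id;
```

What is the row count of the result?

16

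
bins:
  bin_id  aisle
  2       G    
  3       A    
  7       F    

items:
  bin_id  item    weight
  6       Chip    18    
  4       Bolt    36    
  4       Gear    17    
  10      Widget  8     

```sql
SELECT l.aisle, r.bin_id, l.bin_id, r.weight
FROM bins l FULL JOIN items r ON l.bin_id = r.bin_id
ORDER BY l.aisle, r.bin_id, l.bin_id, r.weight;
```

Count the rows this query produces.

7

FULL OUTER JOIN keeps every row from both sides; unmatched rows get NULL for the other side's columns.
Matching on l.bin_id = r.bin_id.
- l (bin_id=2) has no partner → padded with NULL.
- l (bin_id=3) has no partner → padded with NULL.
- l (bin_id=7) has no partner → padded with NULL.
- plus 4 unmatched r row(s), each kept with NULL l columns.
Total: 0 matched + 7 padded = 7 rows.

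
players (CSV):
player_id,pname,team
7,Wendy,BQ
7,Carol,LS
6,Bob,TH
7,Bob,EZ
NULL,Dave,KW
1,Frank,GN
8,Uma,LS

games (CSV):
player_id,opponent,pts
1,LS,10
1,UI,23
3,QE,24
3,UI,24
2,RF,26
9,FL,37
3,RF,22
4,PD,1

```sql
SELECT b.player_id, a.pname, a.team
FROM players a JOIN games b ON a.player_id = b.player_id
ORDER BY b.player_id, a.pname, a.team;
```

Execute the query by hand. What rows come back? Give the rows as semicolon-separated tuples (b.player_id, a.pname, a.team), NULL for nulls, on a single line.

(1, Frank, GN); (1, Frank, GN)

INNER JOIN keeps only pairs where the ON condition holds.
Matching on a.player_id = b.player_id. A NULL in a compared column never satisfies the condition.
- player_id=7: no matching b row, dropped.
- player_id=7: no matching b row, dropped.
- player_id=6: no matching b row, dropped.
- player_id=7: no matching b row, dropped.
- player_id=NULL: no matching b row, dropped.
- player_id=1: 2 matching b row(s), so 2 row(s) emitted.
- player_id=8: no matching b row, dropped.
After projecting and ordering:
b.player_id | a.pname | a.team
1 | Frank | GN
1 | Frank | GN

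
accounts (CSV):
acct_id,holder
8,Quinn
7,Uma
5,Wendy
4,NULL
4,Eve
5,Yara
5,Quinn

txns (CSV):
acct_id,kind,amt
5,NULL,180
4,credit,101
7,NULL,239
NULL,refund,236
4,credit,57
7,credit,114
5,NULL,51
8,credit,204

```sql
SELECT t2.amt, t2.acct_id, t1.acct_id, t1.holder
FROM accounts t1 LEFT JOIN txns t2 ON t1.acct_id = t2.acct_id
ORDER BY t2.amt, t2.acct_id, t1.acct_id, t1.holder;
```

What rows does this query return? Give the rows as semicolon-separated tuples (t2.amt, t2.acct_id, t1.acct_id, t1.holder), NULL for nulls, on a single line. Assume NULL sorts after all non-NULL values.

(51, 5, 5, Quinn); (51, 5, 5, Wendy); (51, 5, 5, Yara); (57, 4, 4, Eve); (57, 4, 4, NULL); (101, 4, 4, Eve); (101, 4, 4, NULL); (114, 7, 7, Uma); (180, 5, 5, Quinn); (180, 5, 5, Wendy); (180, 5, 5, Yara); (204, 8, 8, Quinn); (239, 7, 7, Uma)

LEFT JOIN keeps every row from `accounts`; unmatched rows get NULL for `txns`'s columns.
Matching on t1.acct_id = t2.acct_id. A NULL in a compared column never satisfies the condition.
- t1 row (acct_id=8): matches 1 t2 row(s) → 1 output row(s).
- t1 row (acct_id=7): matches 2 t2 row(s) → 2 output row(s).
- t1 row (acct_id=5): matches 2 t2 row(s) → 2 output row(s).
- t1 row (acct_id=4): matches 2 t2 row(s) → 2 output row(s).
- t1 row (acct_id=4): matches 2 t2 row(s) → 2 output row(s).
- t1 row (acct_id=5): matches 2 t2 row(s) → 2 output row(s).
- t1 row (acct_id=5): matches 2 t2 row(s) → 2 output row(s).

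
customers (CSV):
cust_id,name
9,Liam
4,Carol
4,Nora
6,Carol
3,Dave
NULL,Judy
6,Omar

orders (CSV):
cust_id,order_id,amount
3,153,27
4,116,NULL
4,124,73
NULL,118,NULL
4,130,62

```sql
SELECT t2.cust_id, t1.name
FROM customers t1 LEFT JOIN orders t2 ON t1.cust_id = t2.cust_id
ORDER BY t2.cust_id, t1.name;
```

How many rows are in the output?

LEFT JOIN keeps every row from `customers`; unmatched rows get NULL for `orders`'s columns.
Matching on t1.cust_id = t2.cust_id. A NULL in a compared column never satisfies the condition.
Matched pairs: 7; unmatched t1 rows kept: 4.
Total: 7 matched + 4 padded = 11 rows.

11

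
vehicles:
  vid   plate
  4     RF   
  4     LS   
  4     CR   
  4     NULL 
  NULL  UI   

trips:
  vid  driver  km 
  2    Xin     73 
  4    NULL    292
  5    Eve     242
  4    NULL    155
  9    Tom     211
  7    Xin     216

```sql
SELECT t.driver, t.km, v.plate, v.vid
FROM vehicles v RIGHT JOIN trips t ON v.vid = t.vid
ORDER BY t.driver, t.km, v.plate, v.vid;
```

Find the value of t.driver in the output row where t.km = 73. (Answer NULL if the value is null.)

RIGHT JOIN keeps every row from `trips`; unmatched rows get NULL for `vehicles`'s columns.
Matching on v.vid = t.vid. A NULL in a compared column never satisfies the condition.
Matched pairs: 8; unmatched t rows kept: 4.

Xin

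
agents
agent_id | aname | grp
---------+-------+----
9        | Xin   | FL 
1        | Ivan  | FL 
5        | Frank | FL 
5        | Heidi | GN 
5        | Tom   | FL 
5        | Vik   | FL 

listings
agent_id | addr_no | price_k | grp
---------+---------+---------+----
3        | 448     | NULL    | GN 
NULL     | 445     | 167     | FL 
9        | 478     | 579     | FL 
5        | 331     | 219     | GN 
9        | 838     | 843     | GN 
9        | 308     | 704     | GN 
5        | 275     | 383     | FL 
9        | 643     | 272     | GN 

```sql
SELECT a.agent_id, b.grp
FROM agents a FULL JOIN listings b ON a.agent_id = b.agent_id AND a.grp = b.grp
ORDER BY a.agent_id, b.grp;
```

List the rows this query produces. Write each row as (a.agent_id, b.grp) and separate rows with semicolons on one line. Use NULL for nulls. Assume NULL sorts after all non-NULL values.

(1, NULL); (5, FL); (5, FL); (5, FL); (5, GN); (9, FL); (NULL, FL); (NULL, GN); (NULL, GN); (NULL, GN); (NULL, GN)

FULL OUTER JOIN keeps every row from both sides; unmatched rows get NULL for the other side's columns.
Matching on a.agent_id = b.agent_id AND a.grp = b.grp. A NULL in a compared column never satisfies the condition.
Matched pairs: 5; unmatched a rows kept: 1; unmatched b rows kept: 5.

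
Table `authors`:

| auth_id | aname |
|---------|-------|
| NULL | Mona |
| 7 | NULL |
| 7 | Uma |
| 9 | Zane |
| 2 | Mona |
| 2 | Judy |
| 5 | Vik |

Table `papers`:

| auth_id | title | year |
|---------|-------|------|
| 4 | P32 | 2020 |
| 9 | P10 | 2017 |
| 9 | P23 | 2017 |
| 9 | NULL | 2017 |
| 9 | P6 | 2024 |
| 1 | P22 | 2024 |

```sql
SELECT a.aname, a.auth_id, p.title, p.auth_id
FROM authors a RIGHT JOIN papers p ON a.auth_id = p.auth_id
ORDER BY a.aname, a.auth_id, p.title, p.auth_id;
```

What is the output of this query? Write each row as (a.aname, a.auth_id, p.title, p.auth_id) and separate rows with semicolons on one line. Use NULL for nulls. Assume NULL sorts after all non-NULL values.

RIGHT JOIN keeps every row from `papers`; unmatched rows get NULL for `authors`'s columns.
Matching on a.auth_id = p.auth_id. A NULL in a compared column never satisfies the condition.
Matched pairs: 4; unmatched p rows kept: 2.

(Zane, 9, P10, 9); (Zane, 9, P23, 9); (Zane, 9, P6, 9); (Zane, 9, NULL, 9); (NULL, NULL, P22, 1); (NULL, NULL, P32, 4)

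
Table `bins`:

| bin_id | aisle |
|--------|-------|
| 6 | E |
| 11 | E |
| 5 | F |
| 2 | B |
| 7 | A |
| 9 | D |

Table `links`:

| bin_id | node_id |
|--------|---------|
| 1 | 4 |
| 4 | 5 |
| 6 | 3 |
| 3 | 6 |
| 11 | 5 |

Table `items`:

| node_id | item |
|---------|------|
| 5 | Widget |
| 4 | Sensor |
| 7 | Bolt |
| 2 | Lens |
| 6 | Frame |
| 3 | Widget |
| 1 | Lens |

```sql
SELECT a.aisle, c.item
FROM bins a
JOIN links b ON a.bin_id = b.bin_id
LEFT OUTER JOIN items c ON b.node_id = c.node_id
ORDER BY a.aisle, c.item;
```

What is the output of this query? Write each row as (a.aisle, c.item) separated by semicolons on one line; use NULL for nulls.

Joins associate left-to-right: bins INNER JOIN links on bin_id gives 2 intermediate row(s).
Then LEFT JOIN `items c` on node_id: each of those 2 rows is kept; rows whose b.node_id has no match in c get NULL for c's columns.

(E, Widget); (E, Widget)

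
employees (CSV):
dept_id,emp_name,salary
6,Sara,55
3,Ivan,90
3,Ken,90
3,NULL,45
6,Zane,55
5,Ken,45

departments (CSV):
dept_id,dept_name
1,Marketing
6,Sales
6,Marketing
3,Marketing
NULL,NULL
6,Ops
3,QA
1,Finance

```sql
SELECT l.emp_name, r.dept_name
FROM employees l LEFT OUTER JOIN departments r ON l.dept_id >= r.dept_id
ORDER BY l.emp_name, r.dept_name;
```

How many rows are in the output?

LEFT JOIN keeps every row from `employees`; unmatched rows get NULL for `departments`'s columns.
Matching on l.dept_id >= r.dept_id. A NULL in a compared column never satisfies the condition.
- dept_id=6: 7 matching r row(s), so 7 row(s) emitted.
- dept_id=3: 4 matching r row(s), so 4 row(s) emitted.
- dept_id=3: 4 matching r row(s), so 4 row(s) emitted.
- dept_id=3: 4 matching r row(s), so 4 row(s) emitted.
- dept_id=6: 7 matching r row(s), so 7 row(s) emitted.
- dept_id=5: 4 matching r row(s), so 4 row(s) emitted.
Total: 30 rows.

30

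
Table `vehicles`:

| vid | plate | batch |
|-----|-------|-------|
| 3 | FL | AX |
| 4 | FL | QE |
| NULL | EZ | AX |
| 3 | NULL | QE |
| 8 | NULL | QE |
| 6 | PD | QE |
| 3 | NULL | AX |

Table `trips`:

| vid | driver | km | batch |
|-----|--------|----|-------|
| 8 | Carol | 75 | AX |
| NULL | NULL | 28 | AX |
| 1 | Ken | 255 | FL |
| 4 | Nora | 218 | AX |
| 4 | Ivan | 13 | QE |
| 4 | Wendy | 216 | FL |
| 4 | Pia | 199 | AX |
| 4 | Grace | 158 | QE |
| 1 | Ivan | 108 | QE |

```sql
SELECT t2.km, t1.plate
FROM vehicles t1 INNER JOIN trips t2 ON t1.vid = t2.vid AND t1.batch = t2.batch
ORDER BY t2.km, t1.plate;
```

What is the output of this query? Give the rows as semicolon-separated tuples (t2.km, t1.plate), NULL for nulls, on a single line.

(13, FL); (158, FL)

INNER JOIN keeps only pairs where the ON condition holds.
Matching on t1.vid = t2.vid AND t1.batch = t2.batch. A NULL in a compared column never satisfies the condition.
Matched pairs: 2.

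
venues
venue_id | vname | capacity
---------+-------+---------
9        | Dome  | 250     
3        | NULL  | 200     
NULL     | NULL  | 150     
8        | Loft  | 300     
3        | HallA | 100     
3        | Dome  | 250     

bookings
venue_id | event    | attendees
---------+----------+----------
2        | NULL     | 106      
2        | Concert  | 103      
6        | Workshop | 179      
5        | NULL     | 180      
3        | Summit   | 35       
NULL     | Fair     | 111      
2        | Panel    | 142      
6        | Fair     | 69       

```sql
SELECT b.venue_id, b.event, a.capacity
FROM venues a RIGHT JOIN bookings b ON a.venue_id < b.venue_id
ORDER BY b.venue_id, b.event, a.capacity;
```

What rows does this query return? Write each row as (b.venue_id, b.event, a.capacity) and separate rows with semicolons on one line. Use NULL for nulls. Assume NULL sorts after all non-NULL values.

RIGHT JOIN keeps every row from `bookings`; unmatched rows get NULL for `venues`'s columns.
Matching on a.venue_id < b.venue_id. A NULL in a compared column never satisfies the condition.
Matched pairs: 9; unmatched b rows kept: 5.

(2, Concert, NULL); (2, Panel, NULL); (2, NULL, NULL); (3, Summit, NULL); (5, NULL, 100); (5, NULL, 200); (5, NULL, 250); (6, Fair, 100); (6, Fair, 200); (6, Fair, 250); (6, Workshop, 100); (6, Workshop, 200); (6, Workshop, 250); (NULL, Fair, NULL)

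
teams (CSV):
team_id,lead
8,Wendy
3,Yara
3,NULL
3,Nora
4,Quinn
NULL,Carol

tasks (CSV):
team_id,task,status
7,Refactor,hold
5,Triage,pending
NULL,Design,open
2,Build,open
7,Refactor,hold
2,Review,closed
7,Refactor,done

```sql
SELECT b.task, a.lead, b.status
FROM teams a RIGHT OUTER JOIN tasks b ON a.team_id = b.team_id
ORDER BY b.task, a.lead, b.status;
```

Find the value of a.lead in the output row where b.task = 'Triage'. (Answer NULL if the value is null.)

RIGHT JOIN keeps every row from `tasks`; unmatched rows get NULL for `teams`'s columns.
Matching on a.team_id = b.team_id. A NULL in a compared column never satisfies the condition.
- a (team_id=8) has no partner in b.
- a (team_id=3) has no partner in b.
- a (team_id=3) has no partner in b.
- a (team_id=3) has no partner in b.
- a (team_id=4) has no partner in b.
- a (team_id=NULL) has no partner in b.
- 7 row(s) from b found no a partner → padded with NULL.

NULL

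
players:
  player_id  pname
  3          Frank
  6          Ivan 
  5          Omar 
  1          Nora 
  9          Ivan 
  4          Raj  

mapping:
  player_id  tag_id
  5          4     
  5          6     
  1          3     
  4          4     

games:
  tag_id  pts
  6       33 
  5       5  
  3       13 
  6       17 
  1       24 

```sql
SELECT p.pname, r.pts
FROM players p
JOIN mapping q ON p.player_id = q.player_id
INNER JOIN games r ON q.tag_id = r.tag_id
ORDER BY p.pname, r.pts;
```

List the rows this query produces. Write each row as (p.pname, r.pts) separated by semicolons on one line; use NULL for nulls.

Evaluate left to right. First `players p INNER JOIN mapping q` on player_id: 4 row(s).
Then INNER JOIN `games r` on tag_id: keep only rows whose q.tag_id appears in r.

(Nora, 13); (Omar, 17); (Omar, 33)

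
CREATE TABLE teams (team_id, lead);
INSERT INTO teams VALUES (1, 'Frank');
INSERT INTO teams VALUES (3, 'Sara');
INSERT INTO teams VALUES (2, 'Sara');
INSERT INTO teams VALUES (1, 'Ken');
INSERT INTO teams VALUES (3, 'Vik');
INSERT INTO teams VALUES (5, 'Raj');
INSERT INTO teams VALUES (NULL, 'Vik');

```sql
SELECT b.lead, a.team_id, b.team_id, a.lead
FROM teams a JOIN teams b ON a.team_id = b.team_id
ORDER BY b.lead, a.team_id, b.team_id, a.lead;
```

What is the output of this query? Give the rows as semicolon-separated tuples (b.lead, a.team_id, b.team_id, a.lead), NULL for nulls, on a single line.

INNER JOIN keeps only pairs where the ON condition holds.
Matching on a.team_id = b.team_id. A NULL in a compared column never satisfies the condition.
- a (team_id=1) pairs with 2 row(s) of b.
- a (team_id=3) pairs with 2 row(s) of b.
- a (team_id=2) pairs with 1 row(s) of b.
- a (team_id=1) pairs with 2 row(s) of b.
- a (team_id=3) pairs with 2 row(s) of b.
- a (team_id=5) pairs with 1 row(s) of b.
- a (team_id=NULL) has no partner → excluded.
After projecting and ordering:
b.lead | a.team_id | b.team_id | a.lead
Frank | 1 | 1 | Frank
Frank | 1 | 1 | Ken
Ken | 1 | 1 | Frank
Ken | 1 | 1 | Ken
Raj | 5 | 5 | Raj
Sara | 2 | 2 | Sara
Sara | 3 | 3 | Sara
Sara | 3 | 3 | Vik
Vik | 3 | 3 | Sara
Vik | 3 | 3 | Vik

(Frank, 1, 1, Frank); (Frank, 1, 1, Ken); (Ken, 1, 1, Frank); (Ken, 1, 1, Ken); (Raj, 5, 5, Raj); (Sara, 2, 2, Sara); (Sara, 3, 3, Sara); (Sara, 3, 3, Vik); (Vik, 3, 3, Sara); (Vik, 3, 3, Vik)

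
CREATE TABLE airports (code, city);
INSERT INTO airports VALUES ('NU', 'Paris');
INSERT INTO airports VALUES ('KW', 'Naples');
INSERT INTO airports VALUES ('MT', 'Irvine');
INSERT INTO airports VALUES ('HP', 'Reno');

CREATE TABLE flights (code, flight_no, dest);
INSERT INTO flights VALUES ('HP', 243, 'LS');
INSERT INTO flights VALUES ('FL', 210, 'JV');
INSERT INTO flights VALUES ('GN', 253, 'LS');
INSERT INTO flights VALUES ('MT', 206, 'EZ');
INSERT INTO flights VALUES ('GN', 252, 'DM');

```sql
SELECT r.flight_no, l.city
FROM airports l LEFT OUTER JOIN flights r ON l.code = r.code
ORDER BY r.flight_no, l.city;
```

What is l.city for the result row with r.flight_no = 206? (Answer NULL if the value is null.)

Irvine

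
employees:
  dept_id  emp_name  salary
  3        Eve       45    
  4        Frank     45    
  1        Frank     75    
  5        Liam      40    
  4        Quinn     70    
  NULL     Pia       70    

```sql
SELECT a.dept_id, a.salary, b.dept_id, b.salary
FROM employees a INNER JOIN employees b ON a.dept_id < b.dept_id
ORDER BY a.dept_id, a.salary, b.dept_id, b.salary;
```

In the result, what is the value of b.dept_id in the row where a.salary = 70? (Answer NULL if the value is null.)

INNER JOIN keeps only pairs where the ON condition holds.
Matching on a.dept_id < b.dept_id. A NULL in a compared column never satisfies the condition.
Matched pairs: 9.

5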